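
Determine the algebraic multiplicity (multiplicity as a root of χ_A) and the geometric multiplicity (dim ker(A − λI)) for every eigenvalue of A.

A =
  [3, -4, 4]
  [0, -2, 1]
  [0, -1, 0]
λ = -1: alg = 2, geom = 1; λ = 3: alg = 1, geom = 1

Step 1 — factor the characteristic polynomial to read off the algebraic multiplicities:
  χ_A(x) = (x - 3)*(x + 1)^2

Step 2 — compute geometric multiplicities via the rank-nullity identity g(λ) = n − rank(A − λI):
  rank(A − (-1)·I) = 2, so dim ker(A − (-1)·I) = n − 2 = 1
  rank(A − (3)·I) = 2, so dim ker(A − (3)·I) = n − 2 = 1

Summary:
  λ = -1: algebraic multiplicity = 2, geometric multiplicity = 1
  λ = 3: algebraic multiplicity = 1, geometric multiplicity = 1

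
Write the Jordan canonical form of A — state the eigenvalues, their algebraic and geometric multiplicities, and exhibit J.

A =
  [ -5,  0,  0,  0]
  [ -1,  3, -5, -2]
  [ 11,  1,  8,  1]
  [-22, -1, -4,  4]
J_1(-5) ⊕ J_3(5)

The characteristic polynomial is
  det(x·I − A) = x^4 - 10*x^3 + 250*x - 625 = (x - 5)^3*(x + 5)

Eigenvalues and multiplicities (the geometric multiplicity of λ is n − rank(A − λI), which equals the number of Jordan blocks for λ):
  λ = -5: algebraic multiplicity = 1, geometric multiplicity = 1
  λ = 5: algebraic multiplicity = 3, geometric multiplicity = 1

Determining the block sizes for each eigenvalue:
  λ = -5: one block (gm = 1), so the single block has size am = 1 → block sizes [1]
  λ = 5: one block (gm = 1), so the single block has size am = 3 → block sizes [3]

Assembling the blocks gives a Jordan form
J =
  [-5, 0, 0, 0]
  [ 0, 5, 1, 0]
  [ 0, 0, 5, 1]
  [ 0, 0, 0, 5]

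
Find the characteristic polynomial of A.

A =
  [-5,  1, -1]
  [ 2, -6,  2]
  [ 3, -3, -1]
x^3 + 12*x^2 + 48*x + 64

Expanding det(x·I − A) (e.g. by cofactor expansion or by noting that A is similar to its Jordan form J, which has the same characteristic polynomial as A) gives
  χ_A(x) = x^3 + 12*x^2 + 48*x + 64
which factors as (x + 4)^3. The eigenvalues (with algebraic multiplicities) are λ = -4 with multiplicity 3.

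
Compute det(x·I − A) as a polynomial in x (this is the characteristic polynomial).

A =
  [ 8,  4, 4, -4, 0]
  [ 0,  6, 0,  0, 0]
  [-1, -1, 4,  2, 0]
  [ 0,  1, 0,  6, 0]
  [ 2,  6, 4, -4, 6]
x^5 - 30*x^4 + 360*x^3 - 2160*x^2 + 6480*x - 7776

Expanding det(x·I − A) (e.g. by cofactor expansion or by noting that A is similar to its Jordan form J, which has the same characteristic polynomial as A) gives
  χ_A(x) = x^5 - 30*x^4 + 360*x^3 - 2160*x^2 + 6480*x - 7776
which factors as (x - 6)^5. The eigenvalues (with algebraic multiplicities) are λ = 6 with multiplicity 5.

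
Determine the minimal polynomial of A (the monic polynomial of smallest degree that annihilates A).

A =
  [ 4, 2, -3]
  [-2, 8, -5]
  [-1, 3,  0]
x^3 - 12*x^2 + 48*x - 64

The characteristic polynomial is χ_A(x) = (x - 4)^3, so the eigenvalues are known. The minimal polynomial is
  m_A(x) = Π_λ (x − λ)^{k_λ}
where k_λ is the size of the *largest* Jordan block for λ (equivalently, the smallest k with (A − λI)^k v = 0 for every generalised eigenvector v of λ).

  λ = 4: largest Jordan block has size 3, contributing (x − 4)^3

So m_A(x) = (x - 4)^3 = x^3 - 12*x^2 + 48*x - 64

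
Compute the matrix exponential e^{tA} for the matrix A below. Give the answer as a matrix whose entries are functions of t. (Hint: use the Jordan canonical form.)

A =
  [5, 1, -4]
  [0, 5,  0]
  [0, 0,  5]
e^{tA} =
  [exp(5*t), t*exp(5*t), -4*t*exp(5*t)]
  [0, exp(5*t), 0]
  [0, 0, exp(5*t)]

Strategy: write A = P · J · P⁻¹ where J is a Jordan canonical form, so e^{tA} = P · e^{tJ} · P⁻¹, and e^{tJ} can be computed block-by-block.

A has Jordan form
J =
  [5, 1, 0]
  [0, 5, 0]
  [0, 0, 5]
(up to reordering of blocks).

Per-block formulas:
  For a 1×1 block at λ = 5: exp(t · [5]) = [e^(5t)].
  For a 2×2 Jordan block J_2(5): exp(t · J_2(5)) = e^(5t)·(I + t·N), where N is the 2×2 nilpotent shift.

After assembling e^{tJ} and conjugating by P, we get:

e^{tA} =
  [exp(5*t), t*exp(5*t), -4*t*exp(5*t)]
  [0, exp(5*t), 0]
  [0, 0, exp(5*t)]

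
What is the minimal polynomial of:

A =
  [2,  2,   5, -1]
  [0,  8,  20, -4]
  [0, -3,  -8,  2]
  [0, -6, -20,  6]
x^3 - 6*x^2 + 12*x - 8

The characteristic polynomial is χ_A(x) = (x - 2)^4, so the eigenvalues are known. The minimal polynomial is
  m_A(x) = Π_λ (x − λ)^{k_λ}
where k_λ is the size of the *largest* Jordan block for λ (equivalently, the smallest k with (A − λI)^k v = 0 for every generalised eigenvector v of λ).

  λ = 2: largest Jordan block has size 3, contributing (x − 2)^3

So m_A(x) = (x - 2)^3 = x^3 - 6*x^2 + 12*x - 8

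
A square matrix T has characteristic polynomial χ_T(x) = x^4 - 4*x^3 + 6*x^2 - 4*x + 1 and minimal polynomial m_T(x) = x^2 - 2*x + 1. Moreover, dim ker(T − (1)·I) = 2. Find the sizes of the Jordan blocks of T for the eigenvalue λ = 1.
Block sizes for λ = 1: [2, 2]

Step 1 — from the characteristic polynomial, algebraic multiplicity of λ = 1 is 4. From dim ker(T − (1)·I) = 2, there are exactly 2 Jordan blocks for λ = 1.
Step 2 — from the minimal polynomial, the factor (x − 1)^2 tells us the largest block for λ = 1 has size 2.
Step 3 — with total size 4, 2 blocks, and largest block 2, the block sizes (in nonincreasing order) are [2, 2].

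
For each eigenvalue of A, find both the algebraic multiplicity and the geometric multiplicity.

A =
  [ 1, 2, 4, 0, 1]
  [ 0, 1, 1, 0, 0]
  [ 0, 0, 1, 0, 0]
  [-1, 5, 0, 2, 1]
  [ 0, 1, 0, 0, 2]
λ = 1: alg = 3, geom = 1; λ = 2: alg = 2, geom = 2

Step 1 — factor the characteristic polynomial to read off the algebraic multiplicities:
  χ_A(x) = (x - 2)^2*(x - 1)^3

Step 2 — compute geometric multiplicities via the rank-nullity identity g(λ) = n − rank(A − λI):
  rank(A − (1)·I) = 4, so dim ker(A − (1)·I) = n − 4 = 1
  rank(A − (2)·I) = 3, so dim ker(A − (2)·I) = n − 3 = 2

Summary:
  λ = 1: algebraic multiplicity = 3, geometric multiplicity = 1
  λ = 2: algebraic multiplicity = 2, geometric multiplicity = 2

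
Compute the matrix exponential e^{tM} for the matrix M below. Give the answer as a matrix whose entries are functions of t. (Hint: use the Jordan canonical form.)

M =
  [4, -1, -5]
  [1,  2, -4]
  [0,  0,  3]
e^{tM} =
  [t*exp(3*t) + exp(3*t), -t*exp(3*t), -t^2*exp(3*t)/2 - 5*t*exp(3*t)]
  [t*exp(3*t), -t*exp(3*t) + exp(3*t), -t^2*exp(3*t)/2 - 4*t*exp(3*t)]
  [0, 0, exp(3*t)]

Strategy: write M = P · J · P⁻¹ where J is a Jordan canonical form, so e^{tM} = P · e^{tJ} · P⁻¹, and e^{tJ} can be computed block-by-block.

M has Jordan form
J =
  [3, 1, 0]
  [0, 3, 1]
  [0, 0, 3]
(up to reordering of blocks).

Per-block formulas:
  For a 3×3 Jordan block J_3(3): exp(t · J_3(3)) = e^(3t)·(I + t·N + (t^2/2)·N^2), where N is the 3×3 nilpotent shift.

After assembling e^{tJ} and conjugating by P, we get:

e^{tM} =
  [t*exp(3*t) + exp(3*t), -t*exp(3*t), -t^2*exp(3*t)/2 - 5*t*exp(3*t)]
  [t*exp(3*t), -t*exp(3*t) + exp(3*t), -t^2*exp(3*t)/2 - 4*t*exp(3*t)]
  [0, 0, exp(3*t)]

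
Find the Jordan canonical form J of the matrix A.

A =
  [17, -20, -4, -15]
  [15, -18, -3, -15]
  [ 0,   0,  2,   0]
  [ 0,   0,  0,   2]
J_1(-3) ⊕ J_2(2) ⊕ J_1(2)

The characteristic polynomial is
  det(x·I − A) = x^4 - 3*x^3 - 6*x^2 + 28*x - 24 = (x - 2)^3*(x + 3)

Eigenvalues and multiplicities (the geometric multiplicity of λ is n − rank(A − λI), which equals the number of Jordan blocks for λ):
  λ = -3: algebraic multiplicity = 1, geometric multiplicity = 1
  λ = 2: algebraic multiplicity = 3, geometric multiplicity = 2

Determining the block sizes for each eigenvalue:
  λ = -3: one block (gm = 1), so the single block has size am = 1 → block sizes [1]
  λ = 2: 2 blocks summing to 3 forces exactly one block of size 2 and the rest size 1 → block sizes [2, 1]

Assembling the blocks gives a Jordan form
J =
  [-3, 0, 0, 0]
  [ 0, 2, 1, 0]
  [ 0, 0, 2, 0]
  [ 0, 0, 0, 2]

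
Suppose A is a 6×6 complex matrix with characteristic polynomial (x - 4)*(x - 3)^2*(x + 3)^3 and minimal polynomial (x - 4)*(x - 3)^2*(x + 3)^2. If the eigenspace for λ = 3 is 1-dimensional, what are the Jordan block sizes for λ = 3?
Block sizes for λ = 3: [2]

Step 1 — from the characteristic polynomial, algebraic multiplicity of λ = 3 is 2. From dim ker(A − (3)·I) = 1, there are exactly 1 Jordan blocks for λ = 3.
Step 2 — from the minimal polynomial, the factor (x − 3)^2 tells us the largest block for λ = 3 has size 2.
Step 3 — with total size 2, 1 blocks, and largest block 2, the block sizes (in nonincreasing order) are [2].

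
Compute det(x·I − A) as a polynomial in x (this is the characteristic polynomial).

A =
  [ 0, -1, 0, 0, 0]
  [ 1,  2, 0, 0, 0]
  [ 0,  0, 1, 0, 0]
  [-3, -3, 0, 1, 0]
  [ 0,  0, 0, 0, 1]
x^5 - 5*x^4 + 10*x^3 - 10*x^2 + 5*x - 1

Expanding det(x·I − A) (e.g. by cofactor expansion or by noting that A is similar to its Jordan form J, which has the same characteristic polynomial as A) gives
  χ_A(x) = x^5 - 5*x^4 + 10*x^3 - 10*x^2 + 5*x - 1
which factors as (x - 1)^5. The eigenvalues (with algebraic multiplicities) are λ = 1 with multiplicity 5.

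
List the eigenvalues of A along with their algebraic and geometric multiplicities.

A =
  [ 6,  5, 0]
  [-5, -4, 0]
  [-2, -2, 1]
λ = 1: alg = 3, geom = 2

Step 1 — factor the characteristic polynomial to read off the algebraic multiplicities:
  χ_A(x) = (x - 1)^3

Step 2 — compute geometric multiplicities via the rank-nullity identity g(λ) = n − rank(A − λI):
  rank(A − (1)·I) = 1, so dim ker(A − (1)·I) = n − 1 = 2

Summary:
  λ = 1: algebraic multiplicity = 3, geometric multiplicity = 2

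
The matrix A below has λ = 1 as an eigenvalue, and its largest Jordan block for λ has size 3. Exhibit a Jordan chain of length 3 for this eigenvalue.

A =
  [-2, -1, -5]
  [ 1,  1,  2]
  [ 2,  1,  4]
A Jordan chain for λ = 1 of length 3:
v_1 = (-2, 1, 1)ᵀ
v_2 = (-3, 1, 2)ᵀ
v_3 = (1, 0, 0)ᵀ

Let N = A − (1)·I. We want v_3 with N^3 v_3 = 0 but N^2 v_3 ≠ 0; then v_{j-1} := N · v_j for j = 3, …, 2.

Pick v_3 = (1, 0, 0)ᵀ.
Then v_2 = N · v_3 = (-3, 1, 2)ᵀ.
Then v_1 = N · v_2 = (-2, 1, 1)ᵀ.

Sanity check: (A − (1)·I) v_1 = (0, 0, 0)ᵀ = 0. ✓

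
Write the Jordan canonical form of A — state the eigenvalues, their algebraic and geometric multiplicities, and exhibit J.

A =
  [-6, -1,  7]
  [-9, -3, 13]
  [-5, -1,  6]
J_3(-1)

The characteristic polynomial is
  det(x·I − A) = x^3 + 3*x^2 + 3*x + 1 = (x + 1)^3

Eigenvalues and multiplicities (the geometric multiplicity of λ is n − rank(A − λI), which equals the number of Jordan blocks for λ):
  λ = -1: algebraic multiplicity = 3, geometric multiplicity = 1

Determining the block sizes for each eigenvalue:
  λ = -1: one block (gm = 1), so the single block has size am = 3 → block sizes [3]

Assembling the blocks gives a Jordan form
J =
  [-1,  1,  0]
  [ 0, -1,  1]
  [ 0,  0, -1]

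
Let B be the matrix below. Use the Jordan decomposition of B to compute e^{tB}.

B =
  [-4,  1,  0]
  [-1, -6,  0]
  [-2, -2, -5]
e^{tB} =
  [t*exp(-5*t) + exp(-5*t), t*exp(-5*t), 0]
  [-t*exp(-5*t), -t*exp(-5*t) + exp(-5*t), 0]
  [-2*t*exp(-5*t), -2*t*exp(-5*t), exp(-5*t)]

Strategy: write B = P · J · P⁻¹ where J is a Jordan canonical form, so e^{tB} = P · e^{tJ} · P⁻¹, and e^{tJ} can be computed block-by-block.

B has Jordan form
J =
  [-5,  1,  0]
  [ 0, -5,  0]
  [ 0,  0, -5]
(up to reordering of blocks).

Per-block formulas:
  For a 2×2 Jordan block J_2(-5): exp(t · J_2(-5)) = e^(-5t)·(I + t·N), where N is the 2×2 nilpotent shift.
  For a 1×1 block at λ = -5: exp(t · [-5]) = [e^(-5t)].

After assembling e^{tJ} and conjugating by P, we get:

e^{tB} =
  [t*exp(-5*t) + exp(-5*t), t*exp(-5*t), 0]
  [-t*exp(-5*t), -t*exp(-5*t) + exp(-5*t), 0]
  [-2*t*exp(-5*t), -2*t*exp(-5*t), exp(-5*t)]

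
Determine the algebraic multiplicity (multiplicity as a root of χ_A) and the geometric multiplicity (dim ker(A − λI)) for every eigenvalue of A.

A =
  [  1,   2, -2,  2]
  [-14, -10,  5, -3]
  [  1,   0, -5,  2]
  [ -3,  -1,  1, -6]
λ = -5: alg = 4, geom = 2

Step 1 — factor the characteristic polynomial to read off the algebraic multiplicities:
  χ_A(x) = (x + 5)^4

Step 2 — compute geometric multiplicities via the rank-nullity identity g(λ) = n − rank(A − λI):
  rank(A − (-5)·I) = 2, so dim ker(A − (-5)·I) = n − 2 = 2

Summary:
  λ = -5: algebraic multiplicity = 4, geometric multiplicity = 2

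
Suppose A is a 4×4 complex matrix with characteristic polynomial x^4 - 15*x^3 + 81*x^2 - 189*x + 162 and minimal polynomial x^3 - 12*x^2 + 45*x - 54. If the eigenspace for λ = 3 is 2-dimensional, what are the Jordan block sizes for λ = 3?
Block sizes for λ = 3: [2, 1]

Step 1 — from the characteristic polynomial, algebraic multiplicity of λ = 3 is 3. From dim ker(A − (3)·I) = 2, there are exactly 2 Jordan blocks for λ = 3.
Step 2 — from the minimal polynomial, the factor (x − 3)^2 tells us the largest block for λ = 3 has size 2.
Step 3 — with total size 3, 2 blocks, and largest block 2, the block sizes (in nonincreasing order) are [2, 1].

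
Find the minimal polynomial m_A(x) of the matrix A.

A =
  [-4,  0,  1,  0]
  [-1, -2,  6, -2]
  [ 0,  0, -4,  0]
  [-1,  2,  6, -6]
x^3 + 12*x^2 + 48*x + 64

The characteristic polynomial is χ_A(x) = (x + 4)^4, so the eigenvalues are known. The minimal polynomial is
  m_A(x) = Π_λ (x − λ)^{k_λ}
where k_λ is the size of the *largest* Jordan block for λ (equivalently, the smallest k with (A − λI)^k v = 0 for every generalised eigenvector v of λ).

  λ = -4: largest Jordan block has size 3, contributing (x + 4)^3

So m_A(x) = (x + 4)^3 = x^3 + 12*x^2 + 48*x + 64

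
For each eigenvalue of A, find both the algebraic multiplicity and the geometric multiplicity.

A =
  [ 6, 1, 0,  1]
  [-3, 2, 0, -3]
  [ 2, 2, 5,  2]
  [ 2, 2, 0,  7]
λ = 5: alg = 4, geom = 3

Step 1 — factor the characteristic polynomial to read off the algebraic multiplicities:
  χ_A(x) = (x - 5)^4

Step 2 — compute geometric multiplicities via the rank-nullity identity g(λ) = n − rank(A − λI):
  rank(A − (5)·I) = 1, so dim ker(A − (5)·I) = n − 1 = 3

Summary:
  λ = 5: algebraic multiplicity = 4, geometric multiplicity = 3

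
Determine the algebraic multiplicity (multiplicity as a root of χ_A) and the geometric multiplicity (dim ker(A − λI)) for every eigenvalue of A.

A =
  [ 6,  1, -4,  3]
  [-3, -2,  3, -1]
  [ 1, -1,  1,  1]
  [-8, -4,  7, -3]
λ = -1: alg = 1, geom = 1; λ = 1: alg = 3, geom = 1

Step 1 — factor the characteristic polynomial to read off the algebraic multiplicities:
  χ_A(x) = (x - 1)^3*(x + 1)

Step 2 — compute geometric multiplicities via the rank-nullity identity g(λ) = n − rank(A − λI):
  rank(A − (-1)·I) = 3, so dim ker(A − (-1)·I) = n − 3 = 1
  rank(A − (1)·I) = 3, so dim ker(A − (1)·I) = n − 3 = 1

Summary:
  λ = -1: algebraic multiplicity = 1, geometric multiplicity = 1
  λ = 1: algebraic multiplicity = 3, geometric multiplicity = 1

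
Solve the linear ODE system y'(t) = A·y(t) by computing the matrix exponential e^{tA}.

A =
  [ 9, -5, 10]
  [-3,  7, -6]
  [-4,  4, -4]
e^{tA} =
  [5*t*exp(4*t) + exp(4*t), -5*t*exp(4*t), 10*t*exp(4*t)]
  [-3*t*exp(4*t), 3*t*exp(4*t) + exp(4*t), -6*t*exp(4*t)]
  [-4*t*exp(4*t), 4*t*exp(4*t), -8*t*exp(4*t) + exp(4*t)]

Strategy: write A = P · J · P⁻¹ where J is a Jordan canonical form, so e^{tA} = P · e^{tJ} · P⁻¹, and e^{tJ} can be computed block-by-block.

A has Jordan form
J =
  [4, 1, 0]
  [0, 4, 0]
  [0, 0, 4]
(up to reordering of blocks).

Per-block formulas:
  For a 2×2 Jordan block J_2(4): exp(t · J_2(4)) = e^(4t)·(I + t·N), where N is the 2×2 nilpotent shift.
  For a 1×1 block at λ = 4: exp(t · [4]) = [e^(4t)].

After assembling e^{tJ} and conjugating by P, we get:

e^{tA} =
  [5*t*exp(4*t) + exp(4*t), -5*t*exp(4*t), 10*t*exp(4*t)]
  [-3*t*exp(4*t), 3*t*exp(4*t) + exp(4*t), -6*t*exp(4*t)]
  [-4*t*exp(4*t), 4*t*exp(4*t), -8*t*exp(4*t) + exp(4*t)]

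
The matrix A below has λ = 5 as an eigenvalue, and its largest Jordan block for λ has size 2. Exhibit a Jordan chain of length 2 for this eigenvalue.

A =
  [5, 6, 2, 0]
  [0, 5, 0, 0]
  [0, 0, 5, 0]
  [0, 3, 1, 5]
A Jordan chain for λ = 5 of length 2:
v_1 = (6, 0, 0, 3)ᵀ
v_2 = (0, 1, 0, 0)ᵀ

Let N = A − (5)·I. We want v_2 with N^2 v_2 = 0 but N^1 v_2 ≠ 0; then v_{j-1} := N · v_j for j = 2, …, 2.

Pick v_2 = (0, 1, 0, 0)ᵀ.
Then v_1 = N · v_2 = (6, 0, 0, 3)ᵀ.

Sanity check: (A − (5)·I) v_1 = (0, 0, 0, 0)ᵀ = 0. ✓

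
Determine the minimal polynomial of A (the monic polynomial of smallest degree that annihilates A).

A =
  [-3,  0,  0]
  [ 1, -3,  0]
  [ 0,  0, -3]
x^2 + 6*x + 9

The characteristic polynomial is χ_A(x) = (x + 3)^3, so the eigenvalues are known. The minimal polynomial is
  m_A(x) = Π_λ (x − λ)^{k_λ}
where k_λ is the size of the *largest* Jordan block for λ (equivalently, the smallest k with (A − λI)^k v = 0 for every generalised eigenvector v of λ).

  λ = -3: largest Jordan block has size 2, contributing (x + 3)^2

So m_A(x) = (x + 3)^2 = x^2 + 6*x + 9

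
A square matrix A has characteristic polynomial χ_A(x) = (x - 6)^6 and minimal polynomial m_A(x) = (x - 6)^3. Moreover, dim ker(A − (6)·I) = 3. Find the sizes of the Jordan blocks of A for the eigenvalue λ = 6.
Block sizes for λ = 6: [3, 2, 1]

Step 1 — from the characteristic polynomial, algebraic multiplicity of λ = 6 is 6. From dim ker(A − (6)·I) = 3, there are exactly 3 Jordan blocks for λ = 6.
Step 2 — from the minimal polynomial, the factor (x − 6)^3 tells us the largest block for λ = 6 has size 3.
Step 3 — with total size 6, 3 blocks, and largest block 3, the block sizes (in nonincreasing order) are [3, 2, 1].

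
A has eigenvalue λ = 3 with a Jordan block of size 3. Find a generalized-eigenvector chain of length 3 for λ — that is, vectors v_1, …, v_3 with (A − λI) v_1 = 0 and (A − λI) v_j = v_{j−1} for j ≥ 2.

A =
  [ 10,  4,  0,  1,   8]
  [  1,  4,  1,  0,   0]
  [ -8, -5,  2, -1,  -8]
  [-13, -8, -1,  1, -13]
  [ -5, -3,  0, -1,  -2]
A Jordan chain for λ = 3 of length 3:
v_1 = (3, 0, -3, -5, -2)ᵀ
v_2 = (0, 1, -1, -1, 0)ᵀ
v_3 = (0, 0, 1, 0, 0)ᵀ

Let N = A − (3)·I. We want v_3 with N^3 v_3 = 0 but N^2 v_3 ≠ 0; then v_{j-1} := N · v_j for j = 3, …, 2.

Pick v_3 = (0, 0, 1, 0, 0)ᵀ.
Then v_2 = N · v_3 = (0, 1, -1, -1, 0)ᵀ.
Then v_1 = N · v_2 = (3, 0, -3, -5, -2)ᵀ.

Sanity check: (A − (3)·I) v_1 = (0, 0, 0, 0, 0)ᵀ = 0. ✓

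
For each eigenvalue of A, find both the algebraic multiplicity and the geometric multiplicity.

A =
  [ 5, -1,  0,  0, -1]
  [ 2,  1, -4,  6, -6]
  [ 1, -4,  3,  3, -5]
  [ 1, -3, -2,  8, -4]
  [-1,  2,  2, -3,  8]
λ = 5: alg = 5, geom = 3

Step 1 — factor the characteristic polynomial to read off the algebraic multiplicities:
  χ_A(x) = (x - 5)^5

Step 2 — compute geometric multiplicities via the rank-nullity identity g(λ) = n − rank(A − λI):
  rank(A − (5)·I) = 2, so dim ker(A − (5)·I) = n − 2 = 3

Summary:
  λ = 5: algebraic multiplicity = 5, geometric multiplicity = 3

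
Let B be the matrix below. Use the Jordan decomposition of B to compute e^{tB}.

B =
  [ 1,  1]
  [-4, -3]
e^{tB} =
  [2*t*exp(-t) + exp(-t), t*exp(-t)]
  [-4*t*exp(-t), -2*t*exp(-t) + exp(-t)]

Strategy: write B = P · J · P⁻¹ where J is a Jordan canonical form, so e^{tB} = P · e^{tJ} · P⁻¹, and e^{tJ} can be computed block-by-block.

B has Jordan form
J =
  [-1,  1]
  [ 0, -1]
(up to reordering of blocks).

Per-block formulas:
  For a 2×2 Jordan block J_2(-1): exp(t · J_2(-1)) = e^(-1t)·(I + t·N), where N is the 2×2 nilpotent shift.

After assembling e^{tJ} and conjugating by P, we get:

e^{tB} =
  [2*t*exp(-t) + exp(-t), t*exp(-t)]
  [-4*t*exp(-t), -2*t*exp(-t) + exp(-t)]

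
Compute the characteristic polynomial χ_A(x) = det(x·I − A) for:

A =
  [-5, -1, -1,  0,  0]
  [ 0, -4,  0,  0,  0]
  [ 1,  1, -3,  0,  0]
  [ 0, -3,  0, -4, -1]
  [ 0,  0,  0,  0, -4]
x^5 + 20*x^4 + 160*x^3 + 640*x^2 + 1280*x + 1024

Expanding det(x·I − A) (e.g. by cofactor expansion or by noting that A is similar to its Jordan form J, which has the same characteristic polynomial as A) gives
  χ_A(x) = x^5 + 20*x^4 + 160*x^3 + 640*x^2 + 1280*x + 1024
which factors as (x + 4)^5. The eigenvalues (with algebraic multiplicities) are λ = -4 with multiplicity 5.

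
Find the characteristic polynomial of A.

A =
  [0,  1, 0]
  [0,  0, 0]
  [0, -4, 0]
x^3

Expanding det(x·I − A) (e.g. by cofactor expansion or by noting that A is similar to its Jordan form J, which has the same characteristic polynomial as A) gives
  χ_A(x) = x^3
which factors as x^3. The eigenvalues (with algebraic multiplicities) are λ = 0 with multiplicity 3.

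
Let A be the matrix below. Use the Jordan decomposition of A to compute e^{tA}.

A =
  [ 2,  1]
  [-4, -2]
e^{tA} =
  [2*t + 1, t]
  [-4*t, 1 - 2*t]

Strategy: write A = P · J · P⁻¹ where J is a Jordan canonical form, so e^{tA} = P · e^{tJ} · P⁻¹, and e^{tJ} can be computed block-by-block.

A has Jordan form
J =
  [0, 1]
  [0, 0]
(up to reordering of blocks).

Per-block formulas:
  For a 2×2 Jordan block J_2(0): exp(t · J_2(0)) = e^(0t)·(I + t·N), where N is the 2×2 nilpotent shift.

After assembling e^{tJ} and conjugating by P, we get:

e^{tA} =
  [2*t + 1, t]
  [-4*t, 1 - 2*t]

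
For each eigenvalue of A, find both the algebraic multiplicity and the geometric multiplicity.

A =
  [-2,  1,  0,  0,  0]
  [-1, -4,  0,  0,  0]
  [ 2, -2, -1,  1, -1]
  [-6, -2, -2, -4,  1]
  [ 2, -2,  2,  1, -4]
λ = -3: alg = 5, geom = 3

Step 1 — factor the characteristic polynomial to read off the algebraic multiplicities:
  χ_A(x) = (x + 3)^5

Step 2 — compute geometric multiplicities via the rank-nullity identity g(λ) = n − rank(A − λI):
  rank(A − (-3)·I) = 2, so dim ker(A − (-3)·I) = n − 2 = 3

Summary:
  λ = -3: algebraic multiplicity = 5, geometric multiplicity = 3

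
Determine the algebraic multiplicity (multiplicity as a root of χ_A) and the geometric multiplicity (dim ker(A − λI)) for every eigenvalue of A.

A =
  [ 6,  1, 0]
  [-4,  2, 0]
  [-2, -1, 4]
λ = 4: alg = 3, geom = 2

Step 1 — factor the characteristic polynomial to read off the algebraic multiplicities:
  χ_A(x) = (x - 4)^3

Step 2 — compute geometric multiplicities via the rank-nullity identity g(λ) = n − rank(A − λI):
  rank(A − (4)·I) = 1, so dim ker(A − (4)·I) = n − 1 = 2

Summary:
  λ = 4: algebraic multiplicity = 3, geometric multiplicity = 2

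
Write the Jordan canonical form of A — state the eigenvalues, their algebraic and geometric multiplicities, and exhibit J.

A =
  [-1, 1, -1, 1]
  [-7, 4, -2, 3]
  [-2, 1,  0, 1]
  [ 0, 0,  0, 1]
J_3(1) ⊕ J_1(1)

The characteristic polynomial is
  det(x·I − A) = x^4 - 4*x^3 + 6*x^2 - 4*x + 1 = (x - 1)^4

Eigenvalues and multiplicities (the geometric multiplicity of λ is n − rank(A − λI), which equals the number of Jordan blocks for λ):
  λ = 1: algebraic multiplicity = 4, geometric multiplicity = 2

Determining the block sizes for each eigenvalue:
  λ = 1: with am = 4 and gm = 2, the partition is not yet determined (e.g. several partitions of 4 into 2 parts exist). Let N = A − (1)·I. Computing rank(N^1) = 2, rank(N^2) = 1, rank(N^3) = 0; the number of blocks of size ≥ j is rank(N^{j−1}) − rank(N^j), giving [2, 1, 1]. So we have 1 block(s) of size 3, 1 block(s) of size 1 → block sizes [3, 1]

Assembling the blocks gives a Jordan form
J =
  [1, 1, 0, 0]
  [0, 1, 1, 0]
  [0, 0, 1, 0]
  [0, 0, 0, 1]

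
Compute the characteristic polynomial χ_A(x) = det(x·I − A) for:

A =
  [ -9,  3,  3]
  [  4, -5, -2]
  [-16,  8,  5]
x^3 + 9*x^2 + 27*x + 27

Expanding det(x·I − A) (e.g. by cofactor expansion or by noting that A is similar to its Jordan form J, which has the same characteristic polynomial as A) gives
  χ_A(x) = x^3 + 9*x^2 + 27*x + 27
which factors as (x + 3)^3. The eigenvalues (with algebraic multiplicities) are λ = -3 with multiplicity 3.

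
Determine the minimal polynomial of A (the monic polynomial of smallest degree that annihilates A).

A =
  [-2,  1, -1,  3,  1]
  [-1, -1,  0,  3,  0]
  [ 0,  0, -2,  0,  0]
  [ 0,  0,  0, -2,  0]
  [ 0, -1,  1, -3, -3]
x^3 + 6*x^2 + 12*x + 8

The characteristic polynomial is χ_A(x) = (x + 2)^5, so the eigenvalues are known. The minimal polynomial is
  m_A(x) = Π_λ (x − λ)^{k_λ}
where k_λ is the size of the *largest* Jordan block for λ (equivalently, the smallest k with (A − λI)^k v = 0 for every generalised eigenvector v of λ).

  λ = -2: largest Jordan block has size 3, contributing (x + 2)^3

So m_A(x) = (x + 2)^3 = x^3 + 6*x^2 + 12*x + 8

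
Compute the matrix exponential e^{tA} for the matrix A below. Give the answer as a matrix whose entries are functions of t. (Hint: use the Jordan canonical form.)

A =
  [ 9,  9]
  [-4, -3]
e^{tA} =
  [6*t*exp(3*t) + exp(3*t), 9*t*exp(3*t)]
  [-4*t*exp(3*t), -6*t*exp(3*t) + exp(3*t)]

Strategy: write A = P · J · P⁻¹ where J is a Jordan canonical form, so e^{tA} = P · e^{tJ} · P⁻¹, and e^{tJ} can be computed block-by-block.

A has Jordan form
J =
  [3, 1]
  [0, 3]
(up to reordering of blocks).

Per-block formulas:
  For a 2×2 Jordan block J_2(3): exp(t · J_2(3)) = e^(3t)·(I + t·N), where N is the 2×2 nilpotent shift.

After assembling e^{tJ} and conjugating by P, we get:

e^{tA} =
  [6*t*exp(3*t) + exp(3*t), 9*t*exp(3*t)]
  [-4*t*exp(3*t), -6*t*exp(3*t) + exp(3*t)]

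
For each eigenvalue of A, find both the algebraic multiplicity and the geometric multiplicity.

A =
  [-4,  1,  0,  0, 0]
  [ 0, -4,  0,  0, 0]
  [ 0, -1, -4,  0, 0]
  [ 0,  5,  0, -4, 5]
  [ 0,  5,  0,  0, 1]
λ = -4: alg = 4, geom = 3; λ = 1: alg = 1, geom = 1

Step 1 — factor the characteristic polynomial to read off the algebraic multiplicities:
  χ_A(x) = (x - 1)*(x + 4)^4

Step 2 — compute geometric multiplicities via the rank-nullity identity g(λ) = n − rank(A − λI):
  rank(A − (-4)·I) = 2, so dim ker(A − (-4)·I) = n − 2 = 3
  rank(A − (1)·I) = 4, so dim ker(A − (1)·I) = n − 4 = 1

Summary:
  λ = -4: algebraic multiplicity = 4, geometric multiplicity = 3
  λ = 1: algebraic multiplicity = 1, geometric multiplicity = 1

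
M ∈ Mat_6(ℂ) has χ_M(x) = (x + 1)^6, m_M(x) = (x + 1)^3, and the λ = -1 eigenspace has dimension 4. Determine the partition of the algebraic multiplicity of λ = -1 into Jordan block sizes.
Block sizes for λ = -1: [3, 1, 1, 1]

Step 1 — from the characteristic polynomial, algebraic multiplicity of λ = -1 is 6. From dim ker(M − (-1)·I) = 4, there are exactly 4 Jordan blocks for λ = -1.
Step 2 — from the minimal polynomial, the factor (x + 1)^3 tells us the largest block for λ = -1 has size 3.
Step 3 — with total size 6, 4 blocks, and largest block 3, the block sizes (in nonincreasing order) are [3, 1, 1, 1].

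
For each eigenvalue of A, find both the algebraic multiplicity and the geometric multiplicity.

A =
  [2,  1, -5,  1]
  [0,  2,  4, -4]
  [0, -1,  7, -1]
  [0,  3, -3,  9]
λ = 2: alg = 1, geom = 1; λ = 6: alg = 3, geom = 2

Step 1 — factor the characteristic polynomial to read off the algebraic multiplicities:
  χ_A(x) = (x - 6)^3*(x - 2)

Step 2 — compute geometric multiplicities via the rank-nullity identity g(λ) = n − rank(A − λI):
  rank(A − (2)·I) = 3, so dim ker(A − (2)·I) = n − 3 = 1
  rank(A − (6)·I) = 2, so dim ker(A − (6)·I) = n − 2 = 2

Summary:
  λ = 2: algebraic multiplicity = 1, geometric multiplicity = 1
  λ = 6: algebraic multiplicity = 3, geometric multiplicity = 2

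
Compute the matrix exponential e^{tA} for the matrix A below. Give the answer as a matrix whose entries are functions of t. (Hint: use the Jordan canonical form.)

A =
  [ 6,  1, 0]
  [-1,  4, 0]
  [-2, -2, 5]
e^{tA} =
  [t*exp(5*t) + exp(5*t), t*exp(5*t), 0]
  [-t*exp(5*t), -t*exp(5*t) + exp(5*t), 0]
  [-2*t*exp(5*t), -2*t*exp(5*t), exp(5*t)]

Strategy: write A = P · J · P⁻¹ where J is a Jordan canonical form, so e^{tA} = P · e^{tJ} · P⁻¹, and e^{tJ} can be computed block-by-block.

A has Jordan form
J =
  [5, 1, 0]
  [0, 5, 0]
  [0, 0, 5]
(up to reordering of blocks).

Per-block formulas:
  For a 1×1 block at λ = 5: exp(t · [5]) = [e^(5t)].
  For a 2×2 Jordan block J_2(5): exp(t · J_2(5)) = e^(5t)·(I + t·N), where N is the 2×2 nilpotent shift.

After assembling e^{tJ} and conjugating by P, we get:

e^{tA} =
  [t*exp(5*t) + exp(5*t), t*exp(5*t), 0]
  [-t*exp(5*t), -t*exp(5*t) + exp(5*t), 0]
  [-2*t*exp(5*t), -2*t*exp(5*t), exp(5*t)]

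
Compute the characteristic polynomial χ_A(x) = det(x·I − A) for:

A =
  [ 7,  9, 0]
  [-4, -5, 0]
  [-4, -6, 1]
x^3 - 3*x^2 + 3*x - 1

Expanding det(x·I − A) (e.g. by cofactor expansion or by noting that A is similar to its Jordan form J, which has the same characteristic polynomial as A) gives
  χ_A(x) = x^3 - 3*x^2 + 3*x - 1
which factors as (x - 1)^3. The eigenvalues (with algebraic multiplicities) are λ = 1 with multiplicity 3.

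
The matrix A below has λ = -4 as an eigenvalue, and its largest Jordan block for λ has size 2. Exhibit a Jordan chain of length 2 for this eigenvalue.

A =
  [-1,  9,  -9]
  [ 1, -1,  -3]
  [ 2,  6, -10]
A Jordan chain for λ = -4 of length 2:
v_1 = (3, 1, 2)ᵀ
v_2 = (1, 0, 0)ᵀ

Let N = A − (-4)·I. We want v_2 with N^2 v_2 = 0 but N^1 v_2 ≠ 0; then v_{j-1} := N · v_j for j = 2, …, 2.

Pick v_2 = (1, 0, 0)ᵀ.
Then v_1 = N · v_2 = (3, 1, 2)ᵀ.

Sanity check: (A − (-4)·I) v_1 = (0, 0, 0)ᵀ = 0. ✓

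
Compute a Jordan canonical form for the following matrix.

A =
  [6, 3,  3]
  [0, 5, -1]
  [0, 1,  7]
J_2(6) ⊕ J_1(6)

The characteristic polynomial is
  det(x·I − A) = x^3 - 18*x^2 + 108*x - 216 = (x - 6)^3

Eigenvalues and multiplicities (the geometric multiplicity of λ is n − rank(A − λI), which equals the number of Jordan blocks for λ):
  λ = 6: algebraic multiplicity = 3, geometric multiplicity = 2

Determining the block sizes for each eigenvalue:
  λ = 6: 2 blocks summing to 3 forces exactly one block of size 2 and the rest size 1 → block sizes [2, 1]

Assembling the blocks gives a Jordan form
J =
  [6, 1, 0]
  [0, 6, 0]
  [0, 0, 6]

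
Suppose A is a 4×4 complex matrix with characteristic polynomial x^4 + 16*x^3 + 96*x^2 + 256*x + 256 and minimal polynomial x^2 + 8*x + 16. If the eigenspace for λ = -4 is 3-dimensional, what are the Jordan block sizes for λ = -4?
Block sizes for λ = -4: [2, 1, 1]

Step 1 — from the characteristic polynomial, algebraic multiplicity of λ = -4 is 4. From dim ker(A − (-4)·I) = 3, there are exactly 3 Jordan blocks for λ = -4.
Step 2 — from the minimal polynomial, the factor (x + 4)^2 tells us the largest block for λ = -4 has size 2.
Step 3 — with total size 4, 3 blocks, and largest block 2, the block sizes (in nonincreasing order) are [2, 1, 1].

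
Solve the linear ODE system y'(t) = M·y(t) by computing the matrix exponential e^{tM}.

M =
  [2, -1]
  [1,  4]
e^{tM} =
  [-t*exp(3*t) + exp(3*t), -t*exp(3*t)]
  [t*exp(3*t), t*exp(3*t) + exp(3*t)]

Strategy: write M = P · J · P⁻¹ where J is a Jordan canonical form, so e^{tM} = P · e^{tJ} · P⁻¹, and e^{tJ} can be computed block-by-block.

M has Jordan form
J =
  [3, 1]
  [0, 3]
(up to reordering of blocks).

Per-block formulas:
  For a 2×2 Jordan block J_2(3): exp(t · J_2(3)) = e^(3t)·(I + t·N), where N is the 2×2 nilpotent shift.

After assembling e^{tJ} and conjugating by P, we get:

e^{tM} =
  [-t*exp(3*t) + exp(3*t), -t*exp(3*t)]
  [t*exp(3*t), t*exp(3*t) + exp(3*t)]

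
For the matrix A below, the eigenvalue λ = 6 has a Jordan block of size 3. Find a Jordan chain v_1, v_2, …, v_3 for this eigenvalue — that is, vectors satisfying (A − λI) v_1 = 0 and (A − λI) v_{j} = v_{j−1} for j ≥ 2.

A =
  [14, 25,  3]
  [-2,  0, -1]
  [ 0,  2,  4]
A Jordan chain for λ = 6 of length 3:
v_1 = (14, -4, -4)ᵀ
v_2 = (8, -2, 0)ᵀ
v_3 = (1, 0, 0)ᵀ

Let N = A − (6)·I. We want v_3 with N^3 v_3 = 0 but N^2 v_3 ≠ 0; then v_{j-1} := N · v_j for j = 3, …, 2.

Pick v_3 = (1, 0, 0)ᵀ.
Then v_2 = N · v_3 = (8, -2, 0)ᵀ.
Then v_1 = N · v_2 = (14, -4, -4)ᵀ.

Sanity check: (A − (6)·I) v_1 = (0, 0, 0)ᵀ = 0. ✓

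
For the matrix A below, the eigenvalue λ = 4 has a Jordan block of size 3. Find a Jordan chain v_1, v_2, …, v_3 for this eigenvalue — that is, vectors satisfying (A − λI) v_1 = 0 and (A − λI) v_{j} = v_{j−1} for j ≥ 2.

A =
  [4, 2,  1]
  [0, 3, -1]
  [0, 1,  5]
A Jordan chain for λ = 4 of length 3:
v_1 = (-1, 0, 0)ᵀ
v_2 = (2, -1, 1)ᵀ
v_3 = (0, 1, 0)ᵀ

Let N = A − (4)·I. We want v_3 with N^3 v_3 = 0 but N^2 v_3 ≠ 0; then v_{j-1} := N · v_j for j = 3, …, 2.

Pick v_3 = (0, 1, 0)ᵀ.
Then v_2 = N · v_3 = (2, -1, 1)ᵀ.
Then v_1 = N · v_2 = (-1, 0, 0)ᵀ.

Sanity check: (A − (4)·I) v_1 = (0, 0, 0)ᵀ = 0. ✓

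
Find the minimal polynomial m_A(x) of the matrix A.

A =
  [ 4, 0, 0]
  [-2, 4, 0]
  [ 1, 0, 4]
x^2 - 8*x + 16

The characteristic polynomial is χ_A(x) = (x - 4)^3, so the eigenvalues are known. The minimal polynomial is
  m_A(x) = Π_λ (x − λ)^{k_λ}
where k_λ is the size of the *largest* Jordan block for λ (equivalently, the smallest k with (A − λI)^k v = 0 for every generalised eigenvector v of λ).

  λ = 4: largest Jordan block has size 2, contributing (x − 4)^2

So m_A(x) = (x - 4)^2 = x^2 - 8*x + 16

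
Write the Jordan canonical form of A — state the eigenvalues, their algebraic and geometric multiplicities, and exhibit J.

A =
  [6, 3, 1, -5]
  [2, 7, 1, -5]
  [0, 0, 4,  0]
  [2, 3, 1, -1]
J_2(4) ⊕ J_1(4) ⊕ J_1(4)

The characteristic polynomial is
  det(x·I − A) = x^4 - 16*x^3 + 96*x^2 - 256*x + 256 = (x - 4)^4

Eigenvalues and multiplicities (the geometric multiplicity of λ is n − rank(A − λI), which equals the number of Jordan blocks for λ):
  λ = 4: algebraic multiplicity = 4, geometric multiplicity = 3

Determining the block sizes for each eigenvalue:
  λ = 4: 3 blocks summing to 4 forces exactly one block of size 2 and the rest size 1 → block sizes [2, 1, 1]

Assembling the blocks gives a Jordan form
J =
  [4, 1, 0, 0]
  [0, 4, 0, 0]
  [0, 0, 4, 0]
  [0, 0, 0, 4]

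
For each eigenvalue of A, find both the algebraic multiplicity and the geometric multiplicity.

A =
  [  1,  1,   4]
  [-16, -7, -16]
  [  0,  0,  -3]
λ = -3: alg = 3, geom = 2

Step 1 — factor the characteristic polynomial to read off the algebraic multiplicities:
  χ_A(x) = (x + 3)^3

Step 2 — compute geometric multiplicities via the rank-nullity identity g(λ) = n − rank(A − λI):
  rank(A − (-3)·I) = 1, so dim ker(A − (-3)·I) = n − 1 = 2

Summary:
  λ = -3: algebraic multiplicity = 3, geometric multiplicity = 2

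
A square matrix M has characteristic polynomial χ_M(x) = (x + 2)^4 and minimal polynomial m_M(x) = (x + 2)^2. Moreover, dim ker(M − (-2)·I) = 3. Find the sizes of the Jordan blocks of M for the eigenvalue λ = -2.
Block sizes for λ = -2: [2, 1, 1]

Step 1 — from the characteristic polynomial, algebraic multiplicity of λ = -2 is 4. From dim ker(M − (-2)·I) = 3, there are exactly 3 Jordan blocks for λ = -2.
Step 2 — from the minimal polynomial, the factor (x + 2)^2 tells us the largest block for λ = -2 has size 2.
Step 3 — with total size 4, 3 blocks, and largest block 2, the block sizes (in nonincreasing order) are [2, 1, 1].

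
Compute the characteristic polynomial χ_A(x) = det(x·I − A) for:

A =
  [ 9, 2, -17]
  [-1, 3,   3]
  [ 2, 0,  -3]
x^3 - 9*x^2 + 27*x - 27

Expanding det(x·I − A) (e.g. by cofactor expansion or by noting that A is similar to its Jordan form J, which has the same characteristic polynomial as A) gives
  χ_A(x) = x^3 - 9*x^2 + 27*x - 27
which factors as (x - 3)^3. The eigenvalues (with algebraic multiplicities) are λ = 3 with multiplicity 3.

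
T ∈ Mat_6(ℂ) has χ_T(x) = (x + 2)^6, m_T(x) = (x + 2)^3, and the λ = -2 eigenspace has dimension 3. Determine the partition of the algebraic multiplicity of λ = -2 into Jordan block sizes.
Block sizes for λ = -2: [3, 2, 1]

Step 1 — from the characteristic polynomial, algebraic multiplicity of λ = -2 is 6. From dim ker(T − (-2)·I) = 3, there are exactly 3 Jordan blocks for λ = -2.
Step 2 — from the minimal polynomial, the factor (x + 2)^3 tells us the largest block for λ = -2 has size 3.
Step 3 — with total size 6, 3 blocks, and largest block 3, the block sizes (in nonincreasing order) are [3, 2, 1].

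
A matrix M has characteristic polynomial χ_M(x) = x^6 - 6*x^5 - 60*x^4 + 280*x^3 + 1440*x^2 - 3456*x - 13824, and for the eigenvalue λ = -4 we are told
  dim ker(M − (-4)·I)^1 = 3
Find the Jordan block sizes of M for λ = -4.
Block sizes for λ = -4: [1, 1, 1]

From the dimensions of kernels of powers, the number of Jordan blocks of size at least j is d_j − d_{j−1} where d_j = dim ker(N^j) (with d_0 = 0). Computing the differences gives [3].
The number of blocks of size exactly k is (#blocks of size ≥ k) − (#blocks of size ≥ k + 1), so the partition is: 3 block(s) of size 1.
In nonincreasing order the block sizes are [1, 1, 1].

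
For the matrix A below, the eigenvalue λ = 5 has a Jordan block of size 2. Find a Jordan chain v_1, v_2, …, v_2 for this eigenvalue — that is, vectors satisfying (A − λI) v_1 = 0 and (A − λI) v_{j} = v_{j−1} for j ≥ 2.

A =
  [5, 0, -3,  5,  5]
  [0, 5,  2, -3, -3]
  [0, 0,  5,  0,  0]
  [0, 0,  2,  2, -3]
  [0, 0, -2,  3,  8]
A Jordan chain for λ = 5 of length 2:
v_1 = (-3, 2, 0, 2, -2)ᵀ
v_2 = (0, 0, 1, 0, 0)ᵀ

Let N = A − (5)·I. We want v_2 with N^2 v_2 = 0 but N^1 v_2 ≠ 0; then v_{j-1} := N · v_j for j = 2, …, 2.

Pick v_2 = (0, 0, 1, 0, 0)ᵀ.
Then v_1 = N · v_2 = (-3, 2, 0, 2, -2)ᵀ.

Sanity check: (A − (5)·I) v_1 = (0, 0, 0, 0, 0)ᵀ = 0. ✓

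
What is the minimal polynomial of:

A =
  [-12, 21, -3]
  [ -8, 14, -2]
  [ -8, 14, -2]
x^2

The characteristic polynomial is χ_A(x) = x^3, so the eigenvalues are known. The minimal polynomial is
  m_A(x) = Π_λ (x − λ)^{k_λ}
where k_λ is the size of the *largest* Jordan block for λ (equivalently, the smallest k with (A − λI)^k v = 0 for every generalised eigenvector v of λ).

  λ = 0: largest Jordan block has size 2, contributing (x − 0)^2

So m_A(x) = x^2 = x^2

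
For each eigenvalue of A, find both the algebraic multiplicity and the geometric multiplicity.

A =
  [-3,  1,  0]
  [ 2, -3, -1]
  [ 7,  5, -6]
λ = -4: alg = 3, geom = 1

Step 1 — factor the characteristic polynomial to read off the algebraic multiplicities:
  χ_A(x) = (x + 4)^3

Step 2 — compute geometric multiplicities via the rank-nullity identity g(λ) = n − rank(A − λI):
  rank(A − (-4)·I) = 2, so dim ker(A − (-4)·I) = n − 2 = 1

Summary:
  λ = -4: algebraic multiplicity = 3, geometric multiplicity = 1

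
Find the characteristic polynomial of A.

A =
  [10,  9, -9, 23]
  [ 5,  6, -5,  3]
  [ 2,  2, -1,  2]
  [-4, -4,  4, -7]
x^4 - 8*x^3 + 18*x^2 - 16*x + 5

Expanding det(x·I − A) (e.g. by cofactor expansion or by noting that A is similar to its Jordan form J, which has the same characteristic polynomial as A) gives
  χ_A(x) = x^4 - 8*x^3 + 18*x^2 - 16*x + 5
which factors as (x - 5)*(x - 1)^3. The eigenvalues (with algebraic multiplicities) are λ = 1 with multiplicity 3, λ = 5 with multiplicity 1.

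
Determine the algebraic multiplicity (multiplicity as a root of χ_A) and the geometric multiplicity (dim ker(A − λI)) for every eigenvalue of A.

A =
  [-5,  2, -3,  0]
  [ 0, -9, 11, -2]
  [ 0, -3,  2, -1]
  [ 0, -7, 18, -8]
λ = -5: alg = 4, geom = 2

Step 1 — factor the characteristic polynomial to read off the algebraic multiplicities:
  χ_A(x) = (x + 5)^4

Step 2 — compute geometric multiplicities via the rank-nullity identity g(λ) = n − rank(A − λI):
  rank(A − (-5)·I) = 2, so dim ker(A − (-5)·I) = n − 2 = 2

Summary:
  λ = -5: algebraic multiplicity = 4, geometric multiplicity = 2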